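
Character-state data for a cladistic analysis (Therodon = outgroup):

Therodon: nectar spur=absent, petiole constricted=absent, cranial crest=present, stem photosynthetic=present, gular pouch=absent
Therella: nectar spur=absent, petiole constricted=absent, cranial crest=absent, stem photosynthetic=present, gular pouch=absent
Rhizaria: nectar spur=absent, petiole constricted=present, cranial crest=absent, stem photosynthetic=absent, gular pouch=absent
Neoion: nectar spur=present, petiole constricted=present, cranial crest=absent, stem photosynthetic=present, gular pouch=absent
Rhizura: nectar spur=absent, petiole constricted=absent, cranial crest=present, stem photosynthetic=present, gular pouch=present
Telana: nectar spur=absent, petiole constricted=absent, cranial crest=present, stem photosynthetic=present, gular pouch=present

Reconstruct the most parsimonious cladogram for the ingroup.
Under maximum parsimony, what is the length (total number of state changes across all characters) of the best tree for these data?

5

Character polarity is set by the outgroup: the derived state is whichever differs from the outgroup's state, so for cranial crest, stem photosynthetic the derived state is 'absent', and for the remaining characters it is 'present'.
nectar spur: derived state 'present' in Neoion only — an autapomorphy, so it tells us nothing about relationships among taxa.
Only Neoion and Rhizaria show the derived state 'present' for petiole constricted, supporting them as a clade.
cranial crest: derived state 'absent' in Neoion, Rhizaria, and Therella only — synapomorphy for {Neoion, Rhizaria, Therella}.
stem photosynthetic: derived state 'absent' in Rhizaria only — an autapomorphy, so it tells us nothing about relationships among taxa.
gular pouch: derived state 'present' in Rhizura and Telana only — synapomorphy for {Rhizura, Telana}.
Most parsimonious ingroup topology: ((Therella,(Rhizaria,Neoion)),(Rhizura,Telana)).
Changes per character on this tree: nectar spur: 1; petiole constricted: 1; cranial crest: 1; stem photosynthetic: 1; gular pouch: 1.
Total = 5.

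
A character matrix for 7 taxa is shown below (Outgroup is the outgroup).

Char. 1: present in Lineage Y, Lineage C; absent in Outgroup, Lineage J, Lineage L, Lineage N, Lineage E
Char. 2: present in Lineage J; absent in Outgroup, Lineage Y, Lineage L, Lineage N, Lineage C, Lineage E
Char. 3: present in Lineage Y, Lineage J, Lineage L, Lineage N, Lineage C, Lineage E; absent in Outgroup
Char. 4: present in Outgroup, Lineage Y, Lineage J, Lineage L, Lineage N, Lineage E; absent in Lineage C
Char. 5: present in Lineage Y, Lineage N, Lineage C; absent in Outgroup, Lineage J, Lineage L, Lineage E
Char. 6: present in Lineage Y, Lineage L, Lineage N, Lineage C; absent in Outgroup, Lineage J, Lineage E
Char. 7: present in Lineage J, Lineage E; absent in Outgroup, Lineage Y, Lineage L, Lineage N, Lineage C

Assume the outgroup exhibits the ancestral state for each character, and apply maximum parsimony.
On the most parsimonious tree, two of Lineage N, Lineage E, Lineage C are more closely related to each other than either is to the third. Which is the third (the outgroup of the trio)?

Lineage E

Character polarity is set by the outgroup: the derived state is whichever differs from the outgroup's state, so for Char. 4 the derived state is 'absent', and for the remaining characters it is 'present'.
Only Lineage C and Lineage Y show the derived state 'present' for Char. 1, supporting them as a clade.
Char. 2: derived state 'present' in Lineage J only — an autapomorphy, so it tells us nothing about relationships among taxa.
All ingroup taxa share the derived state 'present' for Char. 3; it defines the ingroup but does not resolve relationships within it.
Char. 4 (derived state 'absent') is unique to Lineage C (autapomorphy; uninformative for grouping).
Char. 5: derived state 'present' in Lineage C, Lineage N, and Lineage Y only — synapomorphy for {Lineage C, Lineage N, Lineage Y}.
Only Lineage C, Lineage L, Lineage N, and Lineage Y show the derived state 'present' for Char. 6, supporting them as a clade.
Char. 7 (derived state 'present') is shared by Lineage E and Lineage J — a synapomorphy uniting that clade.
Most parsimonious ingroup topology: ((((Lineage Y,Lineage C),Lineage N),Lineage L),(Lineage J,Lineage E)).
Lineage N and Lineage C share a more recent common ancestor with each other than either does with Lineage E, so Lineage E is the least closely related of the three.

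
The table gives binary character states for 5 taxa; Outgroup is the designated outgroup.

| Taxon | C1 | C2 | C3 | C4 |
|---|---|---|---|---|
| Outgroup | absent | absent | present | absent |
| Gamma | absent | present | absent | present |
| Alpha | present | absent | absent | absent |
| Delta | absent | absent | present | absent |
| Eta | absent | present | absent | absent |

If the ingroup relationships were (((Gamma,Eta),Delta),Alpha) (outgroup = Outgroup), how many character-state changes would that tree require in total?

Map each character onto (((Gamma,Eta),Delta),Alpha) (rooted by Outgroup) and count the minimum state changes it requires (Fitch parsimony):
C1: 1; C2: 1; C3: 2; C4: 1.
Total tree length = 5.

5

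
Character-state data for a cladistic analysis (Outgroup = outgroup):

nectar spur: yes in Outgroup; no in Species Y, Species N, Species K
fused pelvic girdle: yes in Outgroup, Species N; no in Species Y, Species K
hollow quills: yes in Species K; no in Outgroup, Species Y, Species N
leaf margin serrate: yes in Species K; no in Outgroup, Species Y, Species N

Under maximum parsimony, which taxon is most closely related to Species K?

Species Y

Character polarity is set by the outgroup: the derived state is whichever differs from the outgroup's state, so for nectar spur, fused pelvic girdle the derived state is 'no', and for the remaining characters it is 'yes'.
All ingroup taxa share the derived state 'no' for nectar spur; it defines the ingroup but does not resolve relationships within it.
Only Species K and Species Y show the derived state 'no' for fused pelvic girdle, supporting them as a clade.
hollow quills: derived state 'yes' in Species K only — an autapomorphy, so it tells us nothing about relationships among taxa.
leaf margin serrate (derived state 'yes') is unique to Species K (autapomorphy; uninformative for grouping).
Most parsimonious ingroup topology: ((Species Y,Species K),Species N).
Species K and Species Y form a cherry on this tree, so they are sister taxa.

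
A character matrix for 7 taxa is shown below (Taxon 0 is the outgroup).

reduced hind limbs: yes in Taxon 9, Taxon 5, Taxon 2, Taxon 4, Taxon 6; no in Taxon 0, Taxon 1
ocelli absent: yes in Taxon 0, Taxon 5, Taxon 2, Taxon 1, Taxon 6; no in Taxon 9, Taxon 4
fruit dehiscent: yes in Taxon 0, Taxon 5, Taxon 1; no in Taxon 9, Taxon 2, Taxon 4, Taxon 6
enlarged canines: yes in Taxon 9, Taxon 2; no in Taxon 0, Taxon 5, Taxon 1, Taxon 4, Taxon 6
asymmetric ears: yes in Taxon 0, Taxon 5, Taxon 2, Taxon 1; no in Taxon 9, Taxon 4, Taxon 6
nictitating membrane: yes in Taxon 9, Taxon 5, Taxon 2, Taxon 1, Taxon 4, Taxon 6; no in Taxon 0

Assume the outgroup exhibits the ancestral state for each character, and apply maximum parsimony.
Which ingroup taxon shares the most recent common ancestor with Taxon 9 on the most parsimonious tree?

Character polarity is set by the outgroup: the derived state is whichever differs from the outgroup's state, so for ocelli absent, fruit dehiscent, asymmetric ears the derived state is 'no', and for the remaining characters it is 'yes'.
reduced hind limbs (derived state 'yes') is shared by Taxon 2, Taxon 4, Taxon 5, Taxon 6, and Taxon 9 — a synapomorphy uniting that clade.
ocelli absent: derived state 'no' in Taxon 4 and Taxon 9 only — synapomorphy for {Taxon 4, Taxon 9}.
fruit dehiscent (derived state 'no') is shared by Taxon 2, Taxon 4, Taxon 6, and Taxon 9 — a synapomorphy uniting that clade.
enlarged canines groups Taxon 2 and Taxon 9, which is incompatible with the clades supported by the remaining characters; treating it as convergent (homoplasy) costs fewer steps than any alternative tree.
Only Taxon 4, Taxon 6, and Taxon 9 show the derived state 'no' for asymmetric ears, supporting them as a clade.
nictitating membrane (derived state 'yes') is shared by all ingroup taxa — unites the whole ingroup.
Most parsimonious ingroup topology: (((((Taxon 9,Taxon 4),Taxon 6),Taxon 2),Taxon 5),Taxon 1).
Taxon 9 and Taxon 4 form a cherry on this tree, so they are sister taxa.

Taxon 4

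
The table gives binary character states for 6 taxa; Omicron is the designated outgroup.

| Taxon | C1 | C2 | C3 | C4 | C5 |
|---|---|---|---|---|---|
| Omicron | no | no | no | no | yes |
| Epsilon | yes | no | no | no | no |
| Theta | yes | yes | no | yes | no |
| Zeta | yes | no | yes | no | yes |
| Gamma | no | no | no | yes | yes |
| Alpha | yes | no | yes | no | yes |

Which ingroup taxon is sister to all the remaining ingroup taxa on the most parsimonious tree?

Character polarity is set by the outgroup: the derived state is whichever differs from the outgroup's state, so for C5 the derived state is 'no', and for the remaining characters it is 'yes'.
C1 (derived state 'yes') is shared by Alpha, Epsilon, Theta, and Zeta — a synapomorphy uniting that clade.
C2 (derived state 'yes') is unique to Theta (autapomorphy; uninformative for grouping).
C3: derived state 'yes' in Alpha and Zeta only — synapomorphy for {Alpha, Zeta}.
C4 (state 'yes') occurs in Gamma and Theta but conflicts with the nesting implied by the other characters — most parsimoniously interpreted as homoplasy.
Only Epsilon and Theta show the derived state 'no' for C5, supporting them as a clade.
Most parsimonious ingroup topology: (((Epsilon,Theta),(Zeta,Alpha)),Gamma).
Gamma is sister to the clade containing all other ingroup taxa, so it is the earliest-diverging (most basal) ingroup lineage.

Gamma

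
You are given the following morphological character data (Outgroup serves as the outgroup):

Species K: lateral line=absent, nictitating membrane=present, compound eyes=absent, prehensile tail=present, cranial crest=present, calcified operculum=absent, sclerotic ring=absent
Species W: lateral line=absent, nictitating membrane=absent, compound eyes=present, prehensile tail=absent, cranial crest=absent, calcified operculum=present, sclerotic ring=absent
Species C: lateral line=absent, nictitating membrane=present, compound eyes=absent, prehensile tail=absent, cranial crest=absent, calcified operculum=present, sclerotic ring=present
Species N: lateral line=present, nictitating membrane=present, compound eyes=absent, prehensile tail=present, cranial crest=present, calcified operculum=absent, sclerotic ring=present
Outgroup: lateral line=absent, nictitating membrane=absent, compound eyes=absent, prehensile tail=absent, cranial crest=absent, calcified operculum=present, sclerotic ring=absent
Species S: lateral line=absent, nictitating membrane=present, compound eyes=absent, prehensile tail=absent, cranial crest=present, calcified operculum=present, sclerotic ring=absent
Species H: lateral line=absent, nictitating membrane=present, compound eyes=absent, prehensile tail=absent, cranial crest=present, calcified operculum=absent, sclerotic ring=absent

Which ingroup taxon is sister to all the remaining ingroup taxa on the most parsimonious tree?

Character polarity is set by the outgroup: the derived state is whichever differs from the outgroup's state, so for calcified operculum the derived state is 'absent', and for the remaining characters it is 'present'.
lateral line: derived state 'present' in Species N only — an autapomorphy, so it tells us nothing about relationships among taxa.
nictitating membrane (derived state 'present') is shared by Species C, Species H, Species K, Species N, and Species S — a synapomorphy uniting that clade.
compound eyes: derived state 'present' in Species W only — an autapomorphy, so it tells us nothing about relationships among taxa.
Only Species K and Species N show the derived state 'present' for prehensile tail, supporting them as a clade.
Only Species H, Species K, Species N, and Species S show the derived state 'present' for cranial crest, supporting them as a clade.
calcified operculum (derived state 'absent') is shared by Species H, Species K, and Species N — a synapomorphy uniting that clade.
sclerotic ring groups Species C and Species N, which is incompatible with the clades supported by the remaining characters; treating it as convergent (homoplasy) costs fewer steps than any alternative tree.
Most parsimonious ingroup topology: (((Species S,((Species N,Species K),Species H)),Species C),Species W).
Species W is sister to the clade containing all other ingroup taxa, so it is the earliest-diverging (most basal) ingroup lineage.

Species W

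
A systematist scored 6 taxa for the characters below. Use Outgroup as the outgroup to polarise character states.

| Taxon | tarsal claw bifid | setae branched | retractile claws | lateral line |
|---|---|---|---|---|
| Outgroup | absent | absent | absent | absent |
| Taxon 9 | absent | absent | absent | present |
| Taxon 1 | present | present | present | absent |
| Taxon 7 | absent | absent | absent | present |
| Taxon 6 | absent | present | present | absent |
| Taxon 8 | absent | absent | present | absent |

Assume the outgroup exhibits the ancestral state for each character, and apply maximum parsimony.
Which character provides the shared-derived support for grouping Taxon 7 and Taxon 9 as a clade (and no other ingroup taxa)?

The outgroup has state 'absent' for every character, so 'present' is the derived state throughout.
tarsal claw bifid: derived state 'present' in Taxon 1 only — an autapomorphy, so it tells us nothing about relationships among taxa.
setae branched: derived state 'present' in Taxon 1 and Taxon 6 only — synapomorphy for {Taxon 1, Taxon 6}.
Only Taxon 1, Taxon 6, and Taxon 8 show the derived state 'present' for retractile claws, supporting them as a clade.
lateral line: derived state 'present' in Taxon 7 and Taxon 9 only — synapomorphy for {Taxon 7, Taxon 9}.
Most parsimonious ingroup topology: ((Taxon 9,Taxon 7),((Taxon 1,Taxon 6),Taxon 8)).
The clade {Taxon 7, Taxon 9} is supported by lateral line: its derived state 'present' occurs in exactly those taxa and in no other taxon (including the outgroup).

lateral line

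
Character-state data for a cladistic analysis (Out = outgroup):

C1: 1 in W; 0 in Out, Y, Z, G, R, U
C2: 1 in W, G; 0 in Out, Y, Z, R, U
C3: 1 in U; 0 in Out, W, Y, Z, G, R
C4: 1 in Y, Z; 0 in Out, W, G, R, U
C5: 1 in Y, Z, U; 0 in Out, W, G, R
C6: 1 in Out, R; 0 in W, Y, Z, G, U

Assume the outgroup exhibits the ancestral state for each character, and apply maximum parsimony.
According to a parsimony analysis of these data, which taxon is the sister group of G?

Character polarity is set by the outgroup: the derived state is whichever differs from the outgroup's state, so for C6 the derived state is '0', and for the remaining characters it is '1'.
C1: derived state '1' in W only — an autapomorphy, so it tells us nothing about relationships among taxa.
Only G and W show the derived state '1' for C2, supporting them as a clade.
C3 (derived state '1') is unique to U (autapomorphy; uninformative for grouping).
C4: derived state '1' in Y and Z only — synapomorphy for {Y, Z}.
Only U, Y, and Z show the derived state '1' for C5, supporting them as a clade.
C6: derived state '0' in G, U, W, Y, and Z only — synapomorphy for {G, U, W, Y, Z}.
Most parsimonious ingroup topology: (((W,G),((Y,Z),U)),R).
G and W form a cherry on this tree, so they are sister taxa.

W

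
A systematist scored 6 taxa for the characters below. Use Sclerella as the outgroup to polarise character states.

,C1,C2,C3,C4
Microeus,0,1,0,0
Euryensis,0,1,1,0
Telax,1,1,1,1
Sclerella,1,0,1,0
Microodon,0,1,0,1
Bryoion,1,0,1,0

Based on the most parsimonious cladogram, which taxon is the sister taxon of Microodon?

Character polarity is set by the outgroup: the derived state is whichever differs from the outgroup's state, so for C1, C3 the derived state is '0', and for the remaining characters it is '1'.
C1: derived state '0' in Euryensis, Microeus, and Microodon only — synapomorphy for {Euryensis, Microeus, Microodon}.
Only Euryensis, Microeus, Microodon, and Telax show the derived state '1' for C2, supporting them as a clade.
Only Microeus and Microodon show the derived state '0' for C3, supporting them as a clade.
C4 groups Microodon and Telax, which is incompatible with the clades supported by the remaining characters; treating it as convergent (homoplasy) costs fewer steps than any alternative tree.
Most parsimonious ingroup topology: (Bryoion,(((Microodon,Microeus),Euryensis),Telax)).
Microodon and Microeus form a cherry on this tree, so they are sister taxa.

Microeus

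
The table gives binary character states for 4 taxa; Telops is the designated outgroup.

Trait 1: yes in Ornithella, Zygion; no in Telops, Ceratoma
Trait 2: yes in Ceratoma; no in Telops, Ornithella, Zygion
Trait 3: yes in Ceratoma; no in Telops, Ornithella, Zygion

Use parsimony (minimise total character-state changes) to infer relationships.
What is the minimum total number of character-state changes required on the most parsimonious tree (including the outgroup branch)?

3

The outgroup has state 'no' for every character, so 'yes' is the derived state throughout.
Trait 1 (derived state 'yes') is shared by Ornithella and Zygion — a synapomorphy uniting that clade.
Trait 2 (derived state 'yes') is unique to Ceratoma (autapomorphy; uninformative for grouping).
Trait 3: derived state 'yes' in Ceratoma only — an autapomorphy, so it tells us nothing about relationships among taxa.
Most parsimonious ingroup topology: (Ceratoma,(Ornithella,Zygion)).
Changes per character on this tree: Trait 1: 1; Trait 2: 1; Trait 3: 1.
Total = 3.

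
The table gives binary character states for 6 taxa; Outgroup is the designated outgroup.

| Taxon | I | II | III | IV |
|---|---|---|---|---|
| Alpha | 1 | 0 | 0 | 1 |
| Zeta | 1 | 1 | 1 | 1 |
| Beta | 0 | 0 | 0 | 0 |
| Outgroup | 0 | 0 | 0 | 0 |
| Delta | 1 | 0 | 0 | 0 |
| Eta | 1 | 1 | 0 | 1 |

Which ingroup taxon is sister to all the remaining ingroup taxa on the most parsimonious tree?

Beta

The outgroup has state '0' for every character, so '1' is the derived state throughout.
I (derived state '1') is shared by Alpha, Delta, Eta, and Zeta — a synapomorphy uniting that clade.
II: derived state '1' in Eta and Zeta only — synapomorphy for {Eta, Zeta}.
III: derived state '1' in Zeta only — an autapomorphy, so it tells us nothing about relationships among taxa.
IV (derived state '1') is shared by Alpha, Eta, and Zeta — a synapomorphy uniting that clade.
Most parsimonious ingroup topology: ((Delta,((Eta,Zeta),Alpha)),Beta).
Beta is sister to the clade containing all other ingroup taxa, so it is the earliest-diverging (most basal) ingroup lineage.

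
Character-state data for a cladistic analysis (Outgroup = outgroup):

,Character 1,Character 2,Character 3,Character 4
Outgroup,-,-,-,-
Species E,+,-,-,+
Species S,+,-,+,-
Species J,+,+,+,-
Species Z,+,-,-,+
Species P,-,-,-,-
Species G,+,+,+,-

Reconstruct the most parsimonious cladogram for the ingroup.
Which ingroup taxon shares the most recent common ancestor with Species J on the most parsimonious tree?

Species G

The outgroup has state '-' for every character, so '+' is the derived state throughout.
Character 1 (derived state '+') is shared by Species E, Species G, Species J, Species S, and Species Z — a synapomorphy uniting that clade.
Only Species G and Species J show the derived state '+' for Character 2, supporting them as a clade.
Character 3: derived state '+' in Species G, Species J, and Species S only — synapomorphy for {Species G, Species J, Species S}.
Only Species E and Species Z show the derived state '+' for Character 4, supporting them as a clade.
Most parsimonious ingroup topology: (((Species E,Species Z),(Species S,(Species J,Species G))),Species P).
Species J and Species G form a cherry on this tree, so they are sister taxa.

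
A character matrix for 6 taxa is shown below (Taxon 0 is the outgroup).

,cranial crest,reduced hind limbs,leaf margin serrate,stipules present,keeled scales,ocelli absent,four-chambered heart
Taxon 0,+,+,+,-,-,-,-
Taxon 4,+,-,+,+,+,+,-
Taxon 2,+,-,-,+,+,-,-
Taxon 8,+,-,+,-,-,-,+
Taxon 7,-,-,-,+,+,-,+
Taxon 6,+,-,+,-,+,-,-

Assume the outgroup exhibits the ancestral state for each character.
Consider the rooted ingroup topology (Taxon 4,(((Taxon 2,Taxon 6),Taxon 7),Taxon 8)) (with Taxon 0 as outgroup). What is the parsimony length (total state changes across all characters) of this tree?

Map each character onto (Taxon 4,(((Taxon 2,Taxon 6),Taxon 7),Taxon 8)) (rooted by Taxon 0) and count the minimum state changes it requires (Fitch parsimony):
cranial crest: 1; reduced hind limbs: 1; leaf margin serrate: 2; stipules present: 3; keeled scales: 2; ocelli absent: 1; four-chambered heart: 2.
Total tree length = 12.

12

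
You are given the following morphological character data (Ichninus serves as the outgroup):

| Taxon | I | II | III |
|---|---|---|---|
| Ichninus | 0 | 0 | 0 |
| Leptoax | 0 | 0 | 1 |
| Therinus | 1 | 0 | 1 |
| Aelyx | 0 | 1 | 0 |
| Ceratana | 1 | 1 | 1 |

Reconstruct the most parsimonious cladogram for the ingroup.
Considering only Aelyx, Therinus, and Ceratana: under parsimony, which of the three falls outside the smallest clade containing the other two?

The outgroup has state '0' for every character, so '1' is the derived state throughout.
I (derived state '1') is shared by Ceratana and Therinus — a synapomorphy uniting that clade.
II groups Aelyx and Ceratana, which is incompatible with the clades supported by the remaining characters; treating it as convergent (homoplasy) costs fewer steps than any alternative tree.
III (derived state '1') is shared by Ceratana, Leptoax, and Therinus — a synapomorphy uniting that clade.
Most parsimonious ingroup topology: ((Leptoax,(Therinus,Ceratana)),Aelyx).
Therinus and Ceratana share a more recent common ancestor with each other than either does with Aelyx, so Aelyx is the least closely related of the three.

Aelyx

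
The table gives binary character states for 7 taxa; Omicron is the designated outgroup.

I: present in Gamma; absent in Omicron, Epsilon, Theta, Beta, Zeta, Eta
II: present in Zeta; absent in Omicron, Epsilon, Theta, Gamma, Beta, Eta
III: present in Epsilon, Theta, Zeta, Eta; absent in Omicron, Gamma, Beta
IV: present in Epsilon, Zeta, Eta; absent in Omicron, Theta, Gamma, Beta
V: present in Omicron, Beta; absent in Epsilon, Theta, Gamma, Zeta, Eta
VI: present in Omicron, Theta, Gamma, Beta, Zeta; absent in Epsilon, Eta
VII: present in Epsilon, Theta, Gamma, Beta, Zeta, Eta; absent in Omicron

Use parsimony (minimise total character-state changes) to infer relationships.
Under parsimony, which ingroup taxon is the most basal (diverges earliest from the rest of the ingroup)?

Beta

Character polarity is set by the outgroup: the derived state is whichever differs from the outgroup's state, so for V, VI the derived state is 'absent', and for the remaining characters it is 'present'.
I (derived state 'present') is unique to Gamma (autapomorphy; uninformative for grouping).
II: derived state 'present' in Zeta only — an autapomorphy, so it tells us nothing about relationships among taxa.
III (derived state 'present') is shared by Epsilon, Eta, Theta, and Zeta — a synapomorphy uniting that clade.
IV (derived state 'present') is shared by Epsilon, Eta, and Zeta — a synapomorphy uniting that clade.
V (derived state 'absent') is shared by Epsilon, Eta, Gamma, Theta, and Zeta — a synapomorphy uniting that clade.
VI: derived state 'absent' in Epsilon and Eta only — synapomorphy for {Epsilon, Eta}.
VII (derived state 'present') is shared by all ingroup taxa — unites the whole ingroup.
Most parsimonious ingroup topology: (((((Epsilon,Eta),Zeta),Theta),Gamma),Beta).
Beta is sister to the clade containing all other ingroup taxa, so it is the earliest-diverging (most basal) ingroup lineage.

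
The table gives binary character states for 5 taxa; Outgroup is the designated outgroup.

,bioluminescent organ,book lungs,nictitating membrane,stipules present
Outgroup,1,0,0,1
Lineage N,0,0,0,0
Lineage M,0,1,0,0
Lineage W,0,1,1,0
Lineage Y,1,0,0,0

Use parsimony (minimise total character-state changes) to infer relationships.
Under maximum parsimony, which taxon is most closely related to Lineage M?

Lineage W

Character polarity is set by the outgroup: the derived state is whichever differs from the outgroup's state, so for bioluminescent organ, stipules present the derived state is '0', and for the remaining characters it is '1'.
bioluminescent organ: derived state '0' in Lineage M, Lineage N, and Lineage W only — synapomorphy for {Lineage M, Lineage N, Lineage W}.
book lungs (derived state '1') is shared by Lineage M and Lineage W — a synapomorphy uniting that clade.
nictitating membrane: derived state '1' in Lineage W only — an autapomorphy, so it tells us nothing about relationships among taxa.
All ingroup taxa share the derived state '0' for stipules present; it defines the ingroup but does not resolve relationships within it.
Most parsimonious ingroup topology: ((Lineage N,(Lineage M,Lineage W)),Lineage Y).
Lineage M and Lineage W form a cherry on this tree, so they are sister taxa.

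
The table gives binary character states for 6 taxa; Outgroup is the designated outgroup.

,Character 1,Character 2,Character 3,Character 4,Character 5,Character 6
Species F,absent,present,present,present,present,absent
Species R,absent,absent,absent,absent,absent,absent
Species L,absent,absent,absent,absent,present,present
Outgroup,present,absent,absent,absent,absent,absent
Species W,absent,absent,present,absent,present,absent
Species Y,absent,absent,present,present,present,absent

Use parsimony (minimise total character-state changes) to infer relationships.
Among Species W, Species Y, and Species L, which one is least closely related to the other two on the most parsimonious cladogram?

Species L

Character polarity is set by the outgroup: the derived state is whichever differs from the outgroup's state, so for Character 1 the derived state is 'absent', and for the remaining characters it is 'present'.
All ingroup taxa share the derived state 'absent' for Character 1; it defines the ingroup but does not resolve relationships within it.
Character 2 (derived state 'present') is unique to Species F (autapomorphy; uninformative for grouping).
Only Species F, Species W, and Species Y show the derived state 'present' for Character 3, supporting them as a clade.
Character 4 (derived state 'present') is shared by Species F and Species Y — a synapomorphy uniting that clade.
Character 5 (derived state 'present') is shared by Species F, Species L, Species W, and Species Y — a synapomorphy uniting that clade.
Character 6: derived state 'present' in Species L only — an autapomorphy, so it tells us nothing about relationships among taxa.
Most parsimonious ingroup topology: ((((Species Y,Species F),Species W),Species L),Species R).
Species W and Species Y share a more recent common ancestor with each other than either does with Species L, so Species L is the least closely related of the three.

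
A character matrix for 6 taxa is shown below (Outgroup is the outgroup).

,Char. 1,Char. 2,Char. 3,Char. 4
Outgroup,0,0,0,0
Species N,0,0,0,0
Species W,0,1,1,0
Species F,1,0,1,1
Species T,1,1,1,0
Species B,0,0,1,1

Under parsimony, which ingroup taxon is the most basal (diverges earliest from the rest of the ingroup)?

The outgroup has state '0' for every character, so '1' is the derived state throughout.
Char. 1 groups Species F and Species T, which is incompatible with the clades supported by the remaining characters; treating it as convergent (homoplasy) costs fewer steps than any alternative tree.
Char. 2 (derived state '1') is shared by Species T and Species W — a synapomorphy uniting that clade.
Char. 3: derived state '1' in Species B, Species F, Species T, and Species W only — synapomorphy for {Species B, Species F, Species T, Species W}.
Char. 4 (derived state '1') is shared by Species B and Species F — a synapomorphy uniting that clade.
Most parsimonious ingroup topology: (Species N,((Species W,Species T),(Species F,Species B))).
Species N is sister to the clade containing all other ingroup taxa, so it is the earliest-diverging (most basal) ingroup lineage.

Species N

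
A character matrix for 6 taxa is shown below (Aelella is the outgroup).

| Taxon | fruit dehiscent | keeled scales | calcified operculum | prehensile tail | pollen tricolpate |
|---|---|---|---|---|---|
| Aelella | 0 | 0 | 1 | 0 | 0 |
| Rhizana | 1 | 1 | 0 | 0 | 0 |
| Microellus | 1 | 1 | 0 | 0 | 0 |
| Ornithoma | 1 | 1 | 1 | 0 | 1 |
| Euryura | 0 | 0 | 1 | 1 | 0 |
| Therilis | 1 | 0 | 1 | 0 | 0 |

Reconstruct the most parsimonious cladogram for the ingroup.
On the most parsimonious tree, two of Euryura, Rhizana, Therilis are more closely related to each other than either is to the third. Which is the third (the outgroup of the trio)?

Euryura

Character polarity is set by the outgroup: the derived state is whichever differs from the outgroup's state, so for calcified operculum the derived state is '0', and for the remaining characters it is '1'.
fruit dehiscent (derived state '1') is shared by Microellus, Ornithoma, Rhizana, and Therilis — a synapomorphy uniting that clade.
keeled scales (derived state '1') is shared by Microellus, Ornithoma, and Rhizana — a synapomorphy uniting that clade.
calcified operculum: derived state '0' in Microellus and Rhizana only — synapomorphy for {Microellus, Rhizana}.
prehensile tail: derived state '1' in Euryura only — an autapomorphy, so it tells us nothing about relationships among taxa.
pollen tricolpate (derived state '1') is unique to Ornithoma (autapomorphy; uninformative for grouping).
Most parsimonious ingroup topology: ((((Rhizana,Microellus),Ornithoma),Therilis),Euryura).
Therilis and Rhizana share a more recent common ancestor with each other than either does with Euryura, so Euryura is the least closely related of the three.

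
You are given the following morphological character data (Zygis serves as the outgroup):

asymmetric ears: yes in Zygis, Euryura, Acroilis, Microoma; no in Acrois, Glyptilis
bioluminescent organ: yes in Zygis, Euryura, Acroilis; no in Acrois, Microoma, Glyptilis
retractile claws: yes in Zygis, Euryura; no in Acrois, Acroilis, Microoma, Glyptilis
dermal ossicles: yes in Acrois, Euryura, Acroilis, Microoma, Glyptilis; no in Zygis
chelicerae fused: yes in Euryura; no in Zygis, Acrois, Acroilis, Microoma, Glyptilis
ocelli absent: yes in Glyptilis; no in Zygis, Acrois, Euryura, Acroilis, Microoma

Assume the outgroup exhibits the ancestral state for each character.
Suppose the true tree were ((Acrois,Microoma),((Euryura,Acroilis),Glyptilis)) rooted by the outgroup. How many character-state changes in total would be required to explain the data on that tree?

Map each character onto ((Acrois,Microoma),((Euryura,Acroilis),Glyptilis)) (rooted by Zygis) and count the minimum state changes it requires (Fitch parsimony):
asymmetric ears: 2; bioluminescent organ: 2; retractile claws: 2; dermal ossicles: 1; chelicerae fused: 1; ocelli absent: 1.
Total tree length = 9.

9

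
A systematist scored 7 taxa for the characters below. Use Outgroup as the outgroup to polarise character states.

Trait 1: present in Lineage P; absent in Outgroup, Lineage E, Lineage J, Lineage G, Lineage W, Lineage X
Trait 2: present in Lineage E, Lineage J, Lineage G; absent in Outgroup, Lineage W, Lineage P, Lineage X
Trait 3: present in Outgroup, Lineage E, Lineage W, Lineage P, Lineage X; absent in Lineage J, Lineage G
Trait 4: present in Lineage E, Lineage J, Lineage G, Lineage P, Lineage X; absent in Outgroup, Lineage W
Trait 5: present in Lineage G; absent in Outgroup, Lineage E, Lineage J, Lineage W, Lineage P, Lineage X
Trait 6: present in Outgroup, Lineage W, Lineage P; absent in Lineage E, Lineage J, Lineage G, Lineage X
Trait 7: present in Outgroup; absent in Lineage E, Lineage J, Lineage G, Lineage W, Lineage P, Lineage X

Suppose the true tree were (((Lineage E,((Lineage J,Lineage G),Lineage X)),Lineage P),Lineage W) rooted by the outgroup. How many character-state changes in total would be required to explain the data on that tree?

Map each character onto (((Lineage E,((Lineage J,Lineage G),Lineage X)),Lineage P),Lineage W) (rooted by Outgroup) and count the minimum state changes it requires (Fitch parsimony):
Trait 1: 1; Trait 2: 2; Trait 3: 1; Trait 4: 1; Trait 5: 1; Trait 6: 1; Trait 7: 1.
Total tree length = 8.

8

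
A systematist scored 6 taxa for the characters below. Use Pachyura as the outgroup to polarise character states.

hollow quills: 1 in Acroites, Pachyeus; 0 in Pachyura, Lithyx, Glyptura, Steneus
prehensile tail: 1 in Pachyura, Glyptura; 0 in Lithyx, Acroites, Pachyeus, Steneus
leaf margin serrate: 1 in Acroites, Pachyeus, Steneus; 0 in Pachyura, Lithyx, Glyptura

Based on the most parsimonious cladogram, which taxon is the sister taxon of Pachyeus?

Acroites

Character polarity is set by the outgroup: the derived state is whichever differs from the outgroup's state, so for prehensile tail the derived state is '0', and for the remaining characters it is '1'.
Only Acroites and Pachyeus show the derived state '1' for hollow quills, supporting them as a clade.
prehensile tail (derived state '0') is shared by Acroites, Lithyx, Pachyeus, and Steneus — a synapomorphy uniting that clade.
Only Acroites, Pachyeus, and Steneus show the derived state '1' for leaf margin serrate, supporting them as a clade.
Most parsimonious ingroup topology: ((Lithyx,((Acroites,Pachyeus),Steneus)),Glyptura).
Pachyeus and Acroites form a cherry on this tree, so they are sister taxa.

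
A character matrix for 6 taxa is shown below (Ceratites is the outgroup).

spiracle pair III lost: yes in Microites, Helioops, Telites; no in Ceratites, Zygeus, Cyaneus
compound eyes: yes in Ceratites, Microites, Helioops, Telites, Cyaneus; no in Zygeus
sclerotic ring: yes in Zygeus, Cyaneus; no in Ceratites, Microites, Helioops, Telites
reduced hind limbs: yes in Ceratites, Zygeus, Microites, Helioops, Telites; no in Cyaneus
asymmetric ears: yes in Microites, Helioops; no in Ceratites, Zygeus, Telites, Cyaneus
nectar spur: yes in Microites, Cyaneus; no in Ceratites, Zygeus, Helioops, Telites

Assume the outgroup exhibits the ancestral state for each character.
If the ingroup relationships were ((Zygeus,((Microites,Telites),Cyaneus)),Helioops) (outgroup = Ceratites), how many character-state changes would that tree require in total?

Map each character onto ((Zygeus,((Microites,Telites),Cyaneus)),Helioops) (rooted by Ceratites) and count the minimum state changes it requires (Fitch parsimony):
spiracle pair III lost: 2; compound eyes: 1; sclerotic ring: 2; reduced hind limbs: 1; asymmetric ears: 2; nectar spur: 2.
Total tree length = 10.

10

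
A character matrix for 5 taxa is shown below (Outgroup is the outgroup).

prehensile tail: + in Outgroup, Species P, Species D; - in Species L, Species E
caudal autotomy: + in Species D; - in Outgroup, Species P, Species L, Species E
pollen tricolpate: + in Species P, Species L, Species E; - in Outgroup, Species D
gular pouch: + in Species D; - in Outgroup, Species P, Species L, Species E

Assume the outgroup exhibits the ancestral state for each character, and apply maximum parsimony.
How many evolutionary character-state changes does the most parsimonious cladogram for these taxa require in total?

Character polarity is set by the outgroup: the derived state is whichever differs from the outgroup's state, so for prehensile tail the derived state is '-', and for the remaining characters it is '+'.
prehensile tail: derived state '-' in Species E and Species L only — synapomorphy for {Species E, Species L}.
caudal autotomy: derived state '+' in Species D only — an autapomorphy, so it tells us nothing about relationships among taxa.
pollen tricolpate: derived state '+' in Species E, Species L, and Species P only — synapomorphy for {Species E, Species L, Species P}.
gular pouch: derived state '+' in Species D only — an autapomorphy, so it tells us nothing about relationships among taxa.
Most parsimonious ingroup topology: ((Species P,(Species L,Species E)),Species D).
Changes per character on this tree: prehensile tail: 1; caudal autotomy: 1; pollen tricolpate: 1; gular pouch: 1.
Total = 4.

4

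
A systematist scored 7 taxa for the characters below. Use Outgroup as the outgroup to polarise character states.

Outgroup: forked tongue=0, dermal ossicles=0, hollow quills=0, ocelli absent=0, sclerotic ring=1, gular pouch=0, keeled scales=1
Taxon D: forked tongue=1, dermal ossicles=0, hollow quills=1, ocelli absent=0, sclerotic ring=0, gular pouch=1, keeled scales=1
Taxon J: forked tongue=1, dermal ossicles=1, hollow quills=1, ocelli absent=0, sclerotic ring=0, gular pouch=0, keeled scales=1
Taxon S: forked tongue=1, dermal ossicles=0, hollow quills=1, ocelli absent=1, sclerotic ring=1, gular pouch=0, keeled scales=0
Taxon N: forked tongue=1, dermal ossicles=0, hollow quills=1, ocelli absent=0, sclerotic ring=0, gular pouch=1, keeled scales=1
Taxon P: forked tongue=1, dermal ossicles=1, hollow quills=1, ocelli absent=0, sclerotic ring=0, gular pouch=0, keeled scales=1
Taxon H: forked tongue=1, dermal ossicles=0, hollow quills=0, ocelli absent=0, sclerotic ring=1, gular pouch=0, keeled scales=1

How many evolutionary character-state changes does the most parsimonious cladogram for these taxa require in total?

Character polarity is set by the outgroup: the derived state is whichever differs from the outgroup's state, so for sclerotic ring, keeled scales the derived state is '0', and for the remaining characters it is '1'.
forked tongue (derived state '1') is shared by all ingroup taxa — unites the whole ingroup.
Only Taxon J and Taxon P show the derived state '1' for dermal ossicles, supporting them as a clade.
Only Taxon D, Taxon J, Taxon N, Taxon P, and Taxon S show the derived state '1' for hollow quills, supporting them as a clade.
ocelli absent (derived state '1') is unique to Taxon S (autapomorphy; uninformative for grouping).
sclerotic ring: derived state '0' in Taxon D, Taxon J, Taxon N, and Taxon P only — synapomorphy for {Taxon D, Taxon J, Taxon N, Taxon P}.
gular pouch: derived state '1' in Taxon D and Taxon N only — synapomorphy for {Taxon D, Taxon N}.
keeled scales: derived state '0' in Taxon S only — an autapomorphy, so it tells us nothing about relationships among taxa.
Most parsimonious ingroup topology: ((((Taxon D,Taxon N),(Taxon J,Taxon P)),Taxon S),Taxon H).
Changes per character on this tree: forked tongue: 1; dermal ossicles: 1; hollow quills: 1; ocelli absent: 1; sclerotic ring: 1; gular pouch: 1; keeled scales: 1.
Total = 7.

7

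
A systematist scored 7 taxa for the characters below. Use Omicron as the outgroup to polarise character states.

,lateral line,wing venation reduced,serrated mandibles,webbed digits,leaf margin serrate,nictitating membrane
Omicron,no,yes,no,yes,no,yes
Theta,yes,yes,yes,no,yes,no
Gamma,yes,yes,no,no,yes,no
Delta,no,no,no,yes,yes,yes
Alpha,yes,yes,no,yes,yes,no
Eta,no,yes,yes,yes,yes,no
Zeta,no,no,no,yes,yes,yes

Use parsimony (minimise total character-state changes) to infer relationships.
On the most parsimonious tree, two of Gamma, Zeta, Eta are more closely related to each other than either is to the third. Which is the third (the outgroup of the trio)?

Zeta

Character polarity is set by the outgroup: the derived state is whichever differs from the outgroup's state, so for wing venation reduced, webbed digits, nictitating membrane the derived state is 'no', and for the remaining characters it is 'yes'.
lateral line: derived state 'yes' in Alpha, Gamma, and Theta only — synapomorphy for {Alpha, Gamma, Theta}.
wing venation reduced (derived state 'no') is shared by Delta and Zeta — a synapomorphy uniting that clade.
serrated mandibles groups Eta and Theta, which is incompatible with the clades supported by the remaining characters; treating it as convergent (homoplasy) costs fewer steps than any alternative tree.
webbed digits (derived state 'no') is shared by Gamma and Theta — a synapomorphy uniting that clade.
All ingroup taxa share the derived state 'yes' for leaf margin serrate; it defines the ingroup but does not resolve relationships within it.
nictitating membrane (derived state 'no') is shared by Alpha, Eta, Gamma, and Theta — a synapomorphy uniting that clade.
Most parsimonious ingroup topology: ((((Theta,Gamma),Alpha),Eta),(Delta,Zeta)).
Eta and Gamma share a more recent common ancestor with each other than either does with Zeta, so Zeta is the least closely related of the three.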